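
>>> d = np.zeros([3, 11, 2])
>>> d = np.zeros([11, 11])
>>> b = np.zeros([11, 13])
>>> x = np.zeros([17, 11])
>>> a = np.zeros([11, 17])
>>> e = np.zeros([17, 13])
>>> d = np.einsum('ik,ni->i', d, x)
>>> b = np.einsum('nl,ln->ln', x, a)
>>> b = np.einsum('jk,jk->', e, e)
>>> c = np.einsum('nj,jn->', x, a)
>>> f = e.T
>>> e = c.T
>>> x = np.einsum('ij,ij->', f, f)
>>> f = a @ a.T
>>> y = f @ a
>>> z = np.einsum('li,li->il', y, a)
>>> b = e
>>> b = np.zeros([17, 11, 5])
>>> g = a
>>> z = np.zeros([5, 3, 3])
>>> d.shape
(11,)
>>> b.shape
(17, 11, 5)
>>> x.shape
()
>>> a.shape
(11, 17)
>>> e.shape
()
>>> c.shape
()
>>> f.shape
(11, 11)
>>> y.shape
(11, 17)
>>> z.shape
(5, 3, 3)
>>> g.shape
(11, 17)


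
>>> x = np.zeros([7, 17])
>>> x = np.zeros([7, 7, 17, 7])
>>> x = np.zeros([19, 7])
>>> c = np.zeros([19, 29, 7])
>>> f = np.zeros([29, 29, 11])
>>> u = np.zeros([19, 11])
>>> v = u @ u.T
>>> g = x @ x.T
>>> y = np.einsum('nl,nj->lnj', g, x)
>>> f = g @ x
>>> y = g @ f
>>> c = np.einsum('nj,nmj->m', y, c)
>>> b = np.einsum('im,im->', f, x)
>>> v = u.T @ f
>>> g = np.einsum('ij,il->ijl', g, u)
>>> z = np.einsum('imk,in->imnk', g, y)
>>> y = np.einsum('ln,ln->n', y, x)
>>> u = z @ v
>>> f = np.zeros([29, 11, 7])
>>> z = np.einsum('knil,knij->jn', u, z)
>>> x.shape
(19, 7)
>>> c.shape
(29,)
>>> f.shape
(29, 11, 7)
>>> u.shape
(19, 19, 7, 7)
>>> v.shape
(11, 7)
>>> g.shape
(19, 19, 11)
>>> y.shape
(7,)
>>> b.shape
()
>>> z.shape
(11, 19)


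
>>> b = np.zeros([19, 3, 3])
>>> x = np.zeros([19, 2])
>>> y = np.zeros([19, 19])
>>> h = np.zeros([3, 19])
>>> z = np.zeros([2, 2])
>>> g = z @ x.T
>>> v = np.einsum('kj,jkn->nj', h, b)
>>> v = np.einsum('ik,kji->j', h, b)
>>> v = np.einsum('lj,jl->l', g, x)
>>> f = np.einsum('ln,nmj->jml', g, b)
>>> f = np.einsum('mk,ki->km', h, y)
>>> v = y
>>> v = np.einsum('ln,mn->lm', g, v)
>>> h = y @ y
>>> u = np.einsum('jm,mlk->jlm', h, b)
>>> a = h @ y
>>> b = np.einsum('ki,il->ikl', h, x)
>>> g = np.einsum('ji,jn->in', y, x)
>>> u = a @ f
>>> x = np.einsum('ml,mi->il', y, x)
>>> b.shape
(19, 19, 2)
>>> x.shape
(2, 19)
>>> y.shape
(19, 19)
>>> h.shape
(19, 19)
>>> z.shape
(2, 2)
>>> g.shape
(19, 2)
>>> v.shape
(2, 19)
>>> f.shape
(19, 3)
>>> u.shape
(19, 3)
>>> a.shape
(19, 19)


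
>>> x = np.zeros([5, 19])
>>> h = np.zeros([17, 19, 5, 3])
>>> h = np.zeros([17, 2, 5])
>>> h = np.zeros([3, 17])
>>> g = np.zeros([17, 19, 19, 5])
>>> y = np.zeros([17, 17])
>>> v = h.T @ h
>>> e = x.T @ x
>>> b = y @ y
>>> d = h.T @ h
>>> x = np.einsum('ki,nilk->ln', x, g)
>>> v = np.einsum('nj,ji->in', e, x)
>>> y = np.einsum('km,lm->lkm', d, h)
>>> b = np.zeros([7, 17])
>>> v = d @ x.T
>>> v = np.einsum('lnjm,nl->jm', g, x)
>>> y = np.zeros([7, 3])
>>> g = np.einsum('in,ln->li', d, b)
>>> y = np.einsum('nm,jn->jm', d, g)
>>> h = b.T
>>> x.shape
(19, 17)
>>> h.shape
(17, 7)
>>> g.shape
(7, 17)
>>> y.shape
(7, 17)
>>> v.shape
(19, 5)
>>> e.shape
(19, 19)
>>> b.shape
(7, 17)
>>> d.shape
(17, 17)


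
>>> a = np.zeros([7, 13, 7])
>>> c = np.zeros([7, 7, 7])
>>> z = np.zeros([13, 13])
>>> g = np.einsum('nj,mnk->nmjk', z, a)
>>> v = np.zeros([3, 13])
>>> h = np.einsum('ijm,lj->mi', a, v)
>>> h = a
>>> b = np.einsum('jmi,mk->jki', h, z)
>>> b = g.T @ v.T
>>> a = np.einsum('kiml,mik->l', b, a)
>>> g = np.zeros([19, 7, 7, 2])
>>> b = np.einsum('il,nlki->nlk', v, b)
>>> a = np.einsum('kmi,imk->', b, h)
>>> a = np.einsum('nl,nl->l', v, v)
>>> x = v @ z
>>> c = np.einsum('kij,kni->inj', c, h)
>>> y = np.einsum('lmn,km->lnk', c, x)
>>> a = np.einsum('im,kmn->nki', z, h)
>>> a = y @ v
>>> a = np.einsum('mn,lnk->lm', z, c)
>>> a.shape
(7, 13)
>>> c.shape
(7, 13, 7)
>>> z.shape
(13, 13)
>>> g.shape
(19, 7, 7, 2)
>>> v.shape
(3, 13)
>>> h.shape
(7, 13, 7)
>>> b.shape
(7, 13, 7)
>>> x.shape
(3, 13)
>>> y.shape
(7, 7, 3)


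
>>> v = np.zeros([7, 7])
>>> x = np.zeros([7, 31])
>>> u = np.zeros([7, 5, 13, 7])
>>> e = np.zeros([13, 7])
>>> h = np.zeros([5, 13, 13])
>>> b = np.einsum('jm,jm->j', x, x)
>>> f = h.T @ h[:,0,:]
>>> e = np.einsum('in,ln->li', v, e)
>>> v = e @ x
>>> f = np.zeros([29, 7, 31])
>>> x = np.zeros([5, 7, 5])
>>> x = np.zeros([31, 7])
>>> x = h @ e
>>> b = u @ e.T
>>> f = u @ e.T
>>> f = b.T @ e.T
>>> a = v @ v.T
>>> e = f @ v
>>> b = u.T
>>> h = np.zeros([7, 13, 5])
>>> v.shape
(13, 31)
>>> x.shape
(5, 13, 7)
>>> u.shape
(7, 5, 13, 7)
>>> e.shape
(13, 13, 5, 31)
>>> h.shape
(7, 13, 5)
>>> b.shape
(7, 13, 5, 7)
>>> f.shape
(13, 13, 5, 13)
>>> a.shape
(13, 13)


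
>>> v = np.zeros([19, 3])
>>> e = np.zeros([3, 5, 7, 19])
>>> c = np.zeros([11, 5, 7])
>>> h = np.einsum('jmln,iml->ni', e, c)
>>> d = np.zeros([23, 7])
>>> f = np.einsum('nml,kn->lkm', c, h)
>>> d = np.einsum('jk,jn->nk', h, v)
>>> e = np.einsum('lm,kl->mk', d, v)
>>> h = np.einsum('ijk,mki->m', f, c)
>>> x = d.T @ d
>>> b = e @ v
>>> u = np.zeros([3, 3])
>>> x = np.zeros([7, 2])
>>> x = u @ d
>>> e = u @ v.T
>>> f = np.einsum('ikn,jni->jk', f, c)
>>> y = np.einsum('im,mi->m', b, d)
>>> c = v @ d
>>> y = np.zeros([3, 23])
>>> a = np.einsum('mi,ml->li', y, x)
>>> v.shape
(19, 3)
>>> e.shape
(3, 19)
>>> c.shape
(19, 11)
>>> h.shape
(11,)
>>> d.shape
(3, 11)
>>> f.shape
(11, 19)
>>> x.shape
(3, 11)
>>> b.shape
(11, 3)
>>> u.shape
(3, 3)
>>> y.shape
(3, 23)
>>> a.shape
(11, 23)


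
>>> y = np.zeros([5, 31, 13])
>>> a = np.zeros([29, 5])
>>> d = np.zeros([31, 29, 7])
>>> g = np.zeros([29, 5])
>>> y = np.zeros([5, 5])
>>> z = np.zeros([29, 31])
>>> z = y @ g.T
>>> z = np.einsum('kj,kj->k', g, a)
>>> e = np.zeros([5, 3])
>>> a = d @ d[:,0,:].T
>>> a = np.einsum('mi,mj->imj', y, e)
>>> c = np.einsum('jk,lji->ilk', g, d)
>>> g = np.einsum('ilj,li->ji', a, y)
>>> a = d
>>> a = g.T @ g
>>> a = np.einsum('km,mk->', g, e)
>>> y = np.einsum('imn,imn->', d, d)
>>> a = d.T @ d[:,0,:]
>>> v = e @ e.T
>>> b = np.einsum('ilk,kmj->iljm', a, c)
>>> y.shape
()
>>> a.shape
(7, 29, 7)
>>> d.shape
(31, 29, 7)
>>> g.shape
(3, 5)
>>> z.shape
(29,)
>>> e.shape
(5, 3)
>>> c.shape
(7, 31, 5)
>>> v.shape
(5, 5)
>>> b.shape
(7, 29, 5, 31)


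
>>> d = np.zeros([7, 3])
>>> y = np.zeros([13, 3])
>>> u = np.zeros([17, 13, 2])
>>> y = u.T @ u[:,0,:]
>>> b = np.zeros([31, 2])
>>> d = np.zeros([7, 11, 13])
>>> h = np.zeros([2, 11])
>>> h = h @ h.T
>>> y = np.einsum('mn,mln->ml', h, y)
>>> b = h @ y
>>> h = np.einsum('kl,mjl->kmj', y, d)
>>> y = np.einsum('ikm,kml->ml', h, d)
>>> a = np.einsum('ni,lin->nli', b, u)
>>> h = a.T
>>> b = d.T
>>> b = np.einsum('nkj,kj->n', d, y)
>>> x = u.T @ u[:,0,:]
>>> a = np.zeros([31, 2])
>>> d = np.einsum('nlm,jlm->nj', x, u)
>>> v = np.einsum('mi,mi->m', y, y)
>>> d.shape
(2, 17)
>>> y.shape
(11, 13)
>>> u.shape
(17, 13, 2)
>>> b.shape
(7,)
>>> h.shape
(13, 17, 2)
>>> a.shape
(31, 2)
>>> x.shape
(2, 13, 2)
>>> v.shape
(11,)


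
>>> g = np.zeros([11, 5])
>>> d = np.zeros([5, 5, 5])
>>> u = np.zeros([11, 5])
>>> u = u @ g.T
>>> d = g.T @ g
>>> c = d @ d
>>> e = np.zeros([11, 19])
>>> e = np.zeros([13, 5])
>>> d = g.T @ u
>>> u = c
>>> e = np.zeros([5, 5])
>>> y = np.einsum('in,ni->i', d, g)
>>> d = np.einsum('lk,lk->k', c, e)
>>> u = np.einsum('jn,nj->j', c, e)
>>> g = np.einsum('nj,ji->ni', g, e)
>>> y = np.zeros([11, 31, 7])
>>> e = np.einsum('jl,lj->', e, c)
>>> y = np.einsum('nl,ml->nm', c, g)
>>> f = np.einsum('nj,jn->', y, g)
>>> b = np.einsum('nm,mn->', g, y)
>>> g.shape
(11, 5)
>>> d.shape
(5,)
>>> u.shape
(5,)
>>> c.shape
(5, 5)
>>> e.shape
()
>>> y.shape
(5, 11)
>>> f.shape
()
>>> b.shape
()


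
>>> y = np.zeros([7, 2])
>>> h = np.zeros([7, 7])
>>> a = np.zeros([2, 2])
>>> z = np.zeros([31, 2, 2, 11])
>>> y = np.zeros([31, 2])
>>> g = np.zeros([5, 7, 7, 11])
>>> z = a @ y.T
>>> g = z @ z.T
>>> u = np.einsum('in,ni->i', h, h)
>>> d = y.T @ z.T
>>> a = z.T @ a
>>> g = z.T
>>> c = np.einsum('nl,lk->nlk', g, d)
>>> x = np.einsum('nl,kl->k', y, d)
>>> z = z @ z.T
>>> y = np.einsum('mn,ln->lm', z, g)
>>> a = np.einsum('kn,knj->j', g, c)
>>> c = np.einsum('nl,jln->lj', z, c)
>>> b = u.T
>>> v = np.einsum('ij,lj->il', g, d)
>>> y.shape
(31, 2)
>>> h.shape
(7, 7)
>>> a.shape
(2,)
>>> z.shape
(2, 2)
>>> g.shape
(31, 2)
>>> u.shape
(7,)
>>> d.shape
(2, 2)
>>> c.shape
(2, 31)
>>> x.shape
(2,)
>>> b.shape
(7,)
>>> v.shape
(31, 2)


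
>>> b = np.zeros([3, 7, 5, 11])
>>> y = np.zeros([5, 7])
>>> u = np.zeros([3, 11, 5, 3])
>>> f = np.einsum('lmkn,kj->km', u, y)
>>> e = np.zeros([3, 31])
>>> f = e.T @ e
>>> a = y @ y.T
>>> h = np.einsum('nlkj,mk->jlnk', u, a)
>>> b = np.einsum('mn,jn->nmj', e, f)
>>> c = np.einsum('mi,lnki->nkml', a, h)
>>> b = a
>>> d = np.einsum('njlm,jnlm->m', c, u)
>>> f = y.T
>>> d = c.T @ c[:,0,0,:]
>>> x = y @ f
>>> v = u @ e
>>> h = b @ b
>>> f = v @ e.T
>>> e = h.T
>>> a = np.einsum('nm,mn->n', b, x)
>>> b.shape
(5, 5)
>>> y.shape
(5, 7)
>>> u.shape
(3, 11, 5, 3)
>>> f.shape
(3, 11, 5, 3)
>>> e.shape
(5, 5)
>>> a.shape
(5,)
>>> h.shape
(5, 5)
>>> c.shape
(11, 3, 5, 3)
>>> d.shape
(3, 5, 3, 3)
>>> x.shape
(5, 5)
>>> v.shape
(3, 11, 5, 31)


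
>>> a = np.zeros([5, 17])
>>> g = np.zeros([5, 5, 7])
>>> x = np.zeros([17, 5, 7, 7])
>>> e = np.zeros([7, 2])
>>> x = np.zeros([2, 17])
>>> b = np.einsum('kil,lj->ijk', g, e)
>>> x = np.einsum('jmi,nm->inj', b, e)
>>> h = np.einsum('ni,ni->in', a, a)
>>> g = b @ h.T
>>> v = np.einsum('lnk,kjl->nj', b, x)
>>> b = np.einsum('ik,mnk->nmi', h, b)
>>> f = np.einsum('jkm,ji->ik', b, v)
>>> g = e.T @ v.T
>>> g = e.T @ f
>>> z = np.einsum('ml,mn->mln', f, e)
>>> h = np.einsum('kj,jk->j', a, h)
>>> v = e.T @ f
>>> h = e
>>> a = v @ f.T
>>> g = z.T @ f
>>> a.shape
(2, 7)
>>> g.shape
(2, 5, 5)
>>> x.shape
(5, 7, 5)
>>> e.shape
(7, 2)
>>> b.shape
(2, 5, 17)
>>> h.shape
(7, 2)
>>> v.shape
(2, 5)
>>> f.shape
(7, 5)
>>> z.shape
(7, 5, 2)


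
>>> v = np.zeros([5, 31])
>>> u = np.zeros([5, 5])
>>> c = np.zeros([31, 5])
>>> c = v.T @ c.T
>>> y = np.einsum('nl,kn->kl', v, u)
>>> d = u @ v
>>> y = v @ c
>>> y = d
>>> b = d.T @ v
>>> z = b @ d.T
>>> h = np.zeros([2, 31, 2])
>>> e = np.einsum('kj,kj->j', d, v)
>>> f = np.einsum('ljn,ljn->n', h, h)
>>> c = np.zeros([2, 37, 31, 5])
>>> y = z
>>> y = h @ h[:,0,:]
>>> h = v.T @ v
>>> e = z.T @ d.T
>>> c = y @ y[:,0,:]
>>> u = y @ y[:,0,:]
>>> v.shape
(5, 31)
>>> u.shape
(2, 31, 2)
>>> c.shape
(2, 31, 2)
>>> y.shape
(2, 31, 2)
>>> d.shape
(5, 31)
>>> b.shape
(31, 31)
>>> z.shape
(31, 5)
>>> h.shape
(31, 31)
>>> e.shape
(5, 5)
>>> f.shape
(2,)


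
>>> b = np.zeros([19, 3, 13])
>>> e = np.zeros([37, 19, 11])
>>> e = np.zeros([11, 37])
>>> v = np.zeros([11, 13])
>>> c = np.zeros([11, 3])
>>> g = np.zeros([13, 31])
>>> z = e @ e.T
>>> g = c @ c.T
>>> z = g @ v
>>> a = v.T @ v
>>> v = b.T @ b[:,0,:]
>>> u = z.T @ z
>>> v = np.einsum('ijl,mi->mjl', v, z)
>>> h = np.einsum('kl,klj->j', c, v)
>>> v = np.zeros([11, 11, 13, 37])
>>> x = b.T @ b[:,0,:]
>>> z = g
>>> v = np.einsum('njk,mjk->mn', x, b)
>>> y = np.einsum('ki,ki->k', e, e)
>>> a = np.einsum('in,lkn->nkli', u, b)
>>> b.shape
(19, 3, 13)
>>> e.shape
(11, 37)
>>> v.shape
(19, 13)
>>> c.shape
(11, 3)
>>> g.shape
(11, 11)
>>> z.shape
(11, 11)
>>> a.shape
(13, 3, 19, 13)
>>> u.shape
(13, 13)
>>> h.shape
(13,)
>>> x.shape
(13, 3, 13)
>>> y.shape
(11,)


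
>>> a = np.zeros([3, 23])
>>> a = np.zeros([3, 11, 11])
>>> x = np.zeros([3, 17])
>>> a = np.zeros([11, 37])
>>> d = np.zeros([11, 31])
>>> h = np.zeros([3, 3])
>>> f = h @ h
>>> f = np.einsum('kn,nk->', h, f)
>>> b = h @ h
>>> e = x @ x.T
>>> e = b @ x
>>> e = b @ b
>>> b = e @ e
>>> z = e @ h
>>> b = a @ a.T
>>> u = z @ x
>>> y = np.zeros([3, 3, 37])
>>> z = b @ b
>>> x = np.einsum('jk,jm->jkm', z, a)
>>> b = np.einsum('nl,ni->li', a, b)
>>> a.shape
(11, 37)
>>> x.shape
(11, 11, 37)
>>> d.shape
(11, 31)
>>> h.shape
(3, 3)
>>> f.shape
()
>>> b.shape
(37, 11)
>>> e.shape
(3, 3)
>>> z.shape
(11, 11)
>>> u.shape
(3, 17)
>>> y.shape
(3, 3, 37)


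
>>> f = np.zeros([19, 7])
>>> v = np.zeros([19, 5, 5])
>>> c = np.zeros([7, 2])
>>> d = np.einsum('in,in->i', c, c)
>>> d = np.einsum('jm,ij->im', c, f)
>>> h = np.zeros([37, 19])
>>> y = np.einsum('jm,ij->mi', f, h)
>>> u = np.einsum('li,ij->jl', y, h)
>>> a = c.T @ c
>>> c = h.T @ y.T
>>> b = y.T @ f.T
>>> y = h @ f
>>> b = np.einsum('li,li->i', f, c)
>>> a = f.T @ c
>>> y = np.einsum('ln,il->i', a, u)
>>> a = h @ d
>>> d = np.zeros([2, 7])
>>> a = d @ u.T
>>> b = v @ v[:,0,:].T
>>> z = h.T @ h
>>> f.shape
(19, 7)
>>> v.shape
(19, 5, 5)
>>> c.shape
(19, 7)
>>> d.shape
(2, 7)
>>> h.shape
(37, 19)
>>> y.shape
(19,)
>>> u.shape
(19, 7)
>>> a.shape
(2, 19)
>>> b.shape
(19, 5, 19)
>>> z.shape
(19, 19)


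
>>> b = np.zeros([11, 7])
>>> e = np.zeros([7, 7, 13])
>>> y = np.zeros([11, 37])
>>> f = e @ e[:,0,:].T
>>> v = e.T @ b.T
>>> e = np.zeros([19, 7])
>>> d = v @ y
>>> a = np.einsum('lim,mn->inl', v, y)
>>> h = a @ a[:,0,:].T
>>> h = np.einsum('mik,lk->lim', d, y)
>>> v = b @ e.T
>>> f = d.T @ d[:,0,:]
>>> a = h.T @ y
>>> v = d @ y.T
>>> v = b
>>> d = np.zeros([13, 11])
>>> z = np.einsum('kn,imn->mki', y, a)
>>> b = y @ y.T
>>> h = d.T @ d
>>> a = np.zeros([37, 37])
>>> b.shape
(11, 11)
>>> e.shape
(19, 7)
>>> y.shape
(11, 37)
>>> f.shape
(37, 7, 37)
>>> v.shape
(11, 7)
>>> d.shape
(13, 11)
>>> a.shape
(37, 37)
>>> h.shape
(11, 11)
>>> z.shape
(7, 11, 13)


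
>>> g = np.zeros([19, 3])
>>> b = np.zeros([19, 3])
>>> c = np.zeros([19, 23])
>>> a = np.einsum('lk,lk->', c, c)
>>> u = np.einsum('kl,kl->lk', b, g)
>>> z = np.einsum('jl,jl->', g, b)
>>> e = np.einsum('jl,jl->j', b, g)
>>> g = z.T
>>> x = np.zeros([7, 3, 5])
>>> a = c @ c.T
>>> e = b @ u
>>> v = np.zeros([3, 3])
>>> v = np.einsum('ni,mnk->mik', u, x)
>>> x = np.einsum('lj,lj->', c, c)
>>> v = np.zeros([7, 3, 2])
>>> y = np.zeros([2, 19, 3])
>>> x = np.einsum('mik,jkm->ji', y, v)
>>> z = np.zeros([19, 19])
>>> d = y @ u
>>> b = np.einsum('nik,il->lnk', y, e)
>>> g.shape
()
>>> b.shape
(19, 2, 3)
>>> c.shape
(19, 23)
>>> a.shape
(19, 19)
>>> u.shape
(3, 19)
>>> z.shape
(19, 19)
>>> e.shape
(19, 19)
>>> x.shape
(7, 19)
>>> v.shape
(7, 3, 2)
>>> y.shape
(2, 19, 3)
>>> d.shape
(2, 19, 19)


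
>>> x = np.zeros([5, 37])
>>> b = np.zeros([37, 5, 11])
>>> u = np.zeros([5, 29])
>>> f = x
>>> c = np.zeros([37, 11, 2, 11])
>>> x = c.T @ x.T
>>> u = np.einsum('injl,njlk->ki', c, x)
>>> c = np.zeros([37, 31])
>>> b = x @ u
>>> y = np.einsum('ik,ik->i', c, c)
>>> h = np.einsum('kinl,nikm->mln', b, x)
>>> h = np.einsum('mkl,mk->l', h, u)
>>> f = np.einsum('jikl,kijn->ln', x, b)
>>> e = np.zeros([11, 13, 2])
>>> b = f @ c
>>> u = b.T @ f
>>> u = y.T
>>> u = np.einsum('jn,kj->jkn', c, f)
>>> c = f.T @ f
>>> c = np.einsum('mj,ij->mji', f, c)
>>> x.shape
(11, 2, 11, 5)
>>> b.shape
(5, 31)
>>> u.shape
(37, 5, 31)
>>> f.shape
(5, 37)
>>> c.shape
(5, 37, 37)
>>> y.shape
(37,)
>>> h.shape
(11,)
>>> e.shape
(11, 13, 2)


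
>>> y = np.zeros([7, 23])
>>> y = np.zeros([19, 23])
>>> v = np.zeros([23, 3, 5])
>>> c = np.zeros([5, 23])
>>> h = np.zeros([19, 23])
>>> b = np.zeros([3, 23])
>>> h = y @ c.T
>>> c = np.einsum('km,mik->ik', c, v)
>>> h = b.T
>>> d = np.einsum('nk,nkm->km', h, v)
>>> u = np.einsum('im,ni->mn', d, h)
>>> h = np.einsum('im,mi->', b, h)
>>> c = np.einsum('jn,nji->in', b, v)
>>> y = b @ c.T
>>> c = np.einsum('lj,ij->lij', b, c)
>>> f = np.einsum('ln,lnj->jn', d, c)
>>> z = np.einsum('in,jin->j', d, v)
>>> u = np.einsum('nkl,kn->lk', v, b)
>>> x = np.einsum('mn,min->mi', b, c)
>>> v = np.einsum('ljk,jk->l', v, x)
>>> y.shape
(3, 5)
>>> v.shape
(23,)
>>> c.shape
(3, 5, 23)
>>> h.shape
()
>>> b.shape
(3, 23)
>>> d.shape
(3, 5)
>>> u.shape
(5, 3)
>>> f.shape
(23, 5)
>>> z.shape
(23,)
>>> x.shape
(3, 5)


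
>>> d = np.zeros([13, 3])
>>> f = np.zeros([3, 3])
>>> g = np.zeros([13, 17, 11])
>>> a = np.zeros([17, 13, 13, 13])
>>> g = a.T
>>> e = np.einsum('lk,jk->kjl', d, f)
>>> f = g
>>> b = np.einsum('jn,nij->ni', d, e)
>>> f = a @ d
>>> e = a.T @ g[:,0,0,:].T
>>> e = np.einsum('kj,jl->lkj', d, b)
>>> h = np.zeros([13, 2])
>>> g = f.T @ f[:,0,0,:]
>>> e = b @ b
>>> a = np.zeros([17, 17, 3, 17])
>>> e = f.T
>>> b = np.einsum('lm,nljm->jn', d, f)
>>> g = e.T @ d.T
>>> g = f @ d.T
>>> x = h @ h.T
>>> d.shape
(13, 3)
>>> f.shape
(17, 13, 13, 3)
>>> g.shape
(17, 13, 13, 13)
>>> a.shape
(17, 17, 3, 17)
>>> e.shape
(3, 13, 13, 17)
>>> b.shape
(13, 17)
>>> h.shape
(13, 2)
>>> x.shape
(13, 13)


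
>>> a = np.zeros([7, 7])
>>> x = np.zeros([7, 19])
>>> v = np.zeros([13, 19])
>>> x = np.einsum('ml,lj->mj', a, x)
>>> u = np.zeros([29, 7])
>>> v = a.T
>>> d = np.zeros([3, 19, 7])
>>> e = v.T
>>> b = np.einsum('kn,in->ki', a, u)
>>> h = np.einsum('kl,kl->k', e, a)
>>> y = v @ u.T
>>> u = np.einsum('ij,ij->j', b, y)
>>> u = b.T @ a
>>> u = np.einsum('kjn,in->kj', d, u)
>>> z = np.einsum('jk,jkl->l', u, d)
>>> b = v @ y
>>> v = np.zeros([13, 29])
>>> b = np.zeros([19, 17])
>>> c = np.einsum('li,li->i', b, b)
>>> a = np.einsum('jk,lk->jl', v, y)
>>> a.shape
(13, 7)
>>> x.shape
(7, 19)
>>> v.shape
(13, 29)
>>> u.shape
(3, 19)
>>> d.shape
(3, 19, 7)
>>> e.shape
(7, 7)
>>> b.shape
(19, 17)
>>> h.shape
(7,)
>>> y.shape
(7, 29)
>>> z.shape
(7,)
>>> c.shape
(17,)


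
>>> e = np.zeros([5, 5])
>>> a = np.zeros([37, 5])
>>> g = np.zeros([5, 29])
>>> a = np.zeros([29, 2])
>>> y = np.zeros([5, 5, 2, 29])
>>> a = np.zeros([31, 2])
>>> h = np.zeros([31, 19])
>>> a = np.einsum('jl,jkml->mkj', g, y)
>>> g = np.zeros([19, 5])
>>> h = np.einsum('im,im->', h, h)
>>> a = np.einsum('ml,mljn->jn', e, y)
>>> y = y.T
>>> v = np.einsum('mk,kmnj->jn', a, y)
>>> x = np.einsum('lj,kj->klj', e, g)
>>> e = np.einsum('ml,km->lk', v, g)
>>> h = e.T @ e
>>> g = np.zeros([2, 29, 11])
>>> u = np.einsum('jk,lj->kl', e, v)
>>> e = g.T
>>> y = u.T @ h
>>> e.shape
(11, 29, 2)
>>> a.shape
(2, 29)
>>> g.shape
(2, 29, 11)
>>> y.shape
(5, 19)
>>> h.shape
(19, 19)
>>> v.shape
(5, 5)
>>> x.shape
(19, 5, 5)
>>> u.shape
(19, 5)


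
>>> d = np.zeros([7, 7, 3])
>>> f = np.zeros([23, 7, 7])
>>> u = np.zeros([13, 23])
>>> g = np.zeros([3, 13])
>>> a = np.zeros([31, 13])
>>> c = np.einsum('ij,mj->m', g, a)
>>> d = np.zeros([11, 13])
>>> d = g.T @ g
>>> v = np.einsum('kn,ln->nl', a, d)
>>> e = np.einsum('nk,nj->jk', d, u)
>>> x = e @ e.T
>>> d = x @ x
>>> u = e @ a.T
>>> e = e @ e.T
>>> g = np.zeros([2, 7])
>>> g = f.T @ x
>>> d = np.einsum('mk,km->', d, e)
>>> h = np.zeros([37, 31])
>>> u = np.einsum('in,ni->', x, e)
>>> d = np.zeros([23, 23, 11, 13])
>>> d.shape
(23, 23, 11, 13)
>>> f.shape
(23, 7, 7)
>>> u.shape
()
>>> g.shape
(7, 7, 23)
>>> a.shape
(31, 13)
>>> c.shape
(31,)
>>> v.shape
(13, 13)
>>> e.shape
(23, 23)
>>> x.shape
(23, 23)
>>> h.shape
(37, 31)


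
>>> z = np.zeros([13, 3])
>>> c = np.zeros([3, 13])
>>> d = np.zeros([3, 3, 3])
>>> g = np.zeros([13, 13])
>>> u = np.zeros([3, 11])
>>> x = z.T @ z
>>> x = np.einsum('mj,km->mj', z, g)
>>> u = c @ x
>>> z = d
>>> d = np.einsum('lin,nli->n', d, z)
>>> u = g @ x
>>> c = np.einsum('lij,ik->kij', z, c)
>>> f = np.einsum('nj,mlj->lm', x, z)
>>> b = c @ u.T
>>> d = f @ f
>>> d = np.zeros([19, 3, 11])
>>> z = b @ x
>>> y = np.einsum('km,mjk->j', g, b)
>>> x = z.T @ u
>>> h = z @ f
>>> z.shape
(13, 3, 3)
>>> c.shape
(13, 3, 3)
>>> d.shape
(19, 3, 11)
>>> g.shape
(13, 13)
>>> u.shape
(13, 3)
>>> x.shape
(3, 3, 3)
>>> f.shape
(3, 3)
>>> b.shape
(13, 3, 13)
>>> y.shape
(3,)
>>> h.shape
(13, 3, 3)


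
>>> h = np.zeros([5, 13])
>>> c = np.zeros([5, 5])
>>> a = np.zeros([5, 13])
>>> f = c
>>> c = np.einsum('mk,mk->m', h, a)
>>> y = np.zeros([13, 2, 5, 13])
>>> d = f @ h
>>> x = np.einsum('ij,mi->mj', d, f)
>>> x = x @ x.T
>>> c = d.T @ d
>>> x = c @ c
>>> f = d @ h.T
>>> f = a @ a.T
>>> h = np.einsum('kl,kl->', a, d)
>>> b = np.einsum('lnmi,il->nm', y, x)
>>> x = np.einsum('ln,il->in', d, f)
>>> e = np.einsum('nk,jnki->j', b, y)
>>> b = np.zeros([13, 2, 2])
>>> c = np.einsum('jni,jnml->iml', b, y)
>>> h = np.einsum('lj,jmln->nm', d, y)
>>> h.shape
(13, 2)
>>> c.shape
(2, 5, 13)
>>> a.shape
(5, 13)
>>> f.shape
(5, 5)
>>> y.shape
(13, 2, 5, 13)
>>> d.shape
(5, 13)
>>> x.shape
(5, 13)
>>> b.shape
(13, 2, 2)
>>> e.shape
(13,)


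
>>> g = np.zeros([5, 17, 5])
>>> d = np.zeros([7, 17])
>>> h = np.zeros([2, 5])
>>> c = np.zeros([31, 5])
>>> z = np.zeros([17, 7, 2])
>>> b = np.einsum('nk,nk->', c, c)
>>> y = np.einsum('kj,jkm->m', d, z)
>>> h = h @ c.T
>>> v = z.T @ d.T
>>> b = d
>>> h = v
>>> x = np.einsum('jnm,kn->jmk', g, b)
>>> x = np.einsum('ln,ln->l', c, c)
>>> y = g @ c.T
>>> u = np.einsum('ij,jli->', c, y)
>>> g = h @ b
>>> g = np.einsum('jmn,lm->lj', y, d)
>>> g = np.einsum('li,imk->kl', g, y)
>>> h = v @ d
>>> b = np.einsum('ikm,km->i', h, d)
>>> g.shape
(31, 7)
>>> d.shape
(7, 17)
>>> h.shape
(2, 7, 17)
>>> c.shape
(31, 5)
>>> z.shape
(17, 7, 2)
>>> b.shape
(2,)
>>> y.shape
(5, 17, 31)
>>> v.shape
(2, 7, 7)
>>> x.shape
(31,)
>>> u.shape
()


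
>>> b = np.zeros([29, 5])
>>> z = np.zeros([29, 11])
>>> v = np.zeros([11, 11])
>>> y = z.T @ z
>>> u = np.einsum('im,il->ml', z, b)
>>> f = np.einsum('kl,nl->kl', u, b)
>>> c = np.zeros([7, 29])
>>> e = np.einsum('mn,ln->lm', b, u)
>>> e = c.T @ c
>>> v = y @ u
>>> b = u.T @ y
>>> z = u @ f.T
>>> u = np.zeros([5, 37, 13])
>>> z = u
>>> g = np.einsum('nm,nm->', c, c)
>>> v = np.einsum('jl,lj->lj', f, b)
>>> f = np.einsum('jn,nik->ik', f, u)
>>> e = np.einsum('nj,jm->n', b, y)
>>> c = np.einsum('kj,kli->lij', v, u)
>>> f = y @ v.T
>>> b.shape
(5, 11)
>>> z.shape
(5, 37, 13)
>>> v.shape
(5, 11)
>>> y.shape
(11, 11)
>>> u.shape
(5, 37, 13)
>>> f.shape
(11, 5)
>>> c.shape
(37, 13, 11)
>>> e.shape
(5,)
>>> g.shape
()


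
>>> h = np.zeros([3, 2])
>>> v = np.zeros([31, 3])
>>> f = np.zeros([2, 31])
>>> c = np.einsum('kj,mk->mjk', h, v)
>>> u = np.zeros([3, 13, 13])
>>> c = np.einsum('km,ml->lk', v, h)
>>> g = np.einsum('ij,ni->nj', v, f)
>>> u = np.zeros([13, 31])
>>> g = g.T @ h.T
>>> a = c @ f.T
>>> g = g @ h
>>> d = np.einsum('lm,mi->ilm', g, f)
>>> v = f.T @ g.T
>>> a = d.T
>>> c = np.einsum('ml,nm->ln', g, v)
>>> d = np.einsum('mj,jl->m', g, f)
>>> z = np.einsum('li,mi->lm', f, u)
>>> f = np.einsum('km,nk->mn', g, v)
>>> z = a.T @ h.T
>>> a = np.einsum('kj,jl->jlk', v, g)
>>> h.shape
(3, 2)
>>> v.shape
(31, 3)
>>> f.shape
(2, 31)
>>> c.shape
(2, 31)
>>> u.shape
(13, 31)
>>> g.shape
(3, 2)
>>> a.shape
(3, 2, 31)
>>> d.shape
(3,)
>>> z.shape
(31, 3, 3)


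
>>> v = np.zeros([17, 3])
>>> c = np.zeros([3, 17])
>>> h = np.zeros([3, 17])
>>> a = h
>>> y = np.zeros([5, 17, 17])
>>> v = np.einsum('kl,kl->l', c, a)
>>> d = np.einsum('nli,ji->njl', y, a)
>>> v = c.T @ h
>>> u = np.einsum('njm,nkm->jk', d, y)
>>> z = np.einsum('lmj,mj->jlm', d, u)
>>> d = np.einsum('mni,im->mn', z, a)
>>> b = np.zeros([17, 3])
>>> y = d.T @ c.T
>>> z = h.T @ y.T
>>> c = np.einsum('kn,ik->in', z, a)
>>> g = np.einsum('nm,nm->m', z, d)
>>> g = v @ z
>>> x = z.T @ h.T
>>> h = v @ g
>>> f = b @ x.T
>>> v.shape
(17, 17)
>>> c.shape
(3, 5)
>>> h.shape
(17, 5)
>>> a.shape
(3, 17)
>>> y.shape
(5, 3)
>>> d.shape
(17, 5)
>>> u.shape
(3, 17)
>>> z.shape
(17, 5)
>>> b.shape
(17, 3)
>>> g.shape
(17, 5)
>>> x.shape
(5, 3)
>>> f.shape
(17, 5)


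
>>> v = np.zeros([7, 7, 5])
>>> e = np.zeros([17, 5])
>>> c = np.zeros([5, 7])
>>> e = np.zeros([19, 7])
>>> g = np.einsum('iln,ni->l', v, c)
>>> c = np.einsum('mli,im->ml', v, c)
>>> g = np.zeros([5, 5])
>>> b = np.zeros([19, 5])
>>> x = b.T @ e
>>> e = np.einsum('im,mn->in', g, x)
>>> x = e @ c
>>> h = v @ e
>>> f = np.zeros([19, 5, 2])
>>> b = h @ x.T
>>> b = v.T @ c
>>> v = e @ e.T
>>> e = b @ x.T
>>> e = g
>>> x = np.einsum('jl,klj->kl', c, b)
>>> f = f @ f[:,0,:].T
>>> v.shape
(5, 5)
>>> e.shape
(5, 5)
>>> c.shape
(7, 7)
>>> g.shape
(5, 5)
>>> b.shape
(5, 7, 7)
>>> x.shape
(5, 7)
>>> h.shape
(7, 7, 7)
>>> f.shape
(19, 5, 19)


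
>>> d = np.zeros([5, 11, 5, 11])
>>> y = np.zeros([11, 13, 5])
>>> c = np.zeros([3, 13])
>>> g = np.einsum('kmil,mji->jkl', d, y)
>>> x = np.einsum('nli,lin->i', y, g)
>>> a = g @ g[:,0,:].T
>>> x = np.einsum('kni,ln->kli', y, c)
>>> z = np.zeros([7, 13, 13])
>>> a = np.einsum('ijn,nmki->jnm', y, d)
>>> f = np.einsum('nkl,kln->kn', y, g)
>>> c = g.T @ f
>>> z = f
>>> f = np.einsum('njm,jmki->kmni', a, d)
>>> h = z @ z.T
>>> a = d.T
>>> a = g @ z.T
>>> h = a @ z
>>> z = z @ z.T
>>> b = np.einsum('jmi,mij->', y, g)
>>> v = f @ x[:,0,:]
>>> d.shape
(5, 11, 5, 11)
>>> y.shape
(11, 13, 5)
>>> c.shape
(11, 5, 11)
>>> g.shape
(13, 5, 11)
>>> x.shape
(11, 3, 5)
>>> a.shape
(13, 5, 13)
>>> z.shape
(13, 13)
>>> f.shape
(5, 11, 13, 11)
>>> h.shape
(13, 5, 11)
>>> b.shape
()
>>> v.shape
(5, 11, 13, 5)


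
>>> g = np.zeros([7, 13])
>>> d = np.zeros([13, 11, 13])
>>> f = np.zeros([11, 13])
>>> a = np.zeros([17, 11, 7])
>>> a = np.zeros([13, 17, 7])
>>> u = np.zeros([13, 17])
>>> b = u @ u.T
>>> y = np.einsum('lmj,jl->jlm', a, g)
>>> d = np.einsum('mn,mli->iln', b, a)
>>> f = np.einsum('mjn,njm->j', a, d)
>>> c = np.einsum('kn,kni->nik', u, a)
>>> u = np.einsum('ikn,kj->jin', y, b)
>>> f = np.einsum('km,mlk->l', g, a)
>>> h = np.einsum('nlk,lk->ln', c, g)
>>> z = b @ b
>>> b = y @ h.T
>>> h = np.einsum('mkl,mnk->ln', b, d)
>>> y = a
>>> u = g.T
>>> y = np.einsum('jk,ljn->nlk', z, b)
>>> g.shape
(7, 13)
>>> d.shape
(7, 17, 13)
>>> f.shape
(17,)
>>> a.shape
(13, 17, 7)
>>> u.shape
(13, 7)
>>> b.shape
(7, 13, 7)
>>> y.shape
(7, 7, 13)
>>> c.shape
(17, 7, 13)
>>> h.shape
(7, 17)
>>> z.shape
(13, 13)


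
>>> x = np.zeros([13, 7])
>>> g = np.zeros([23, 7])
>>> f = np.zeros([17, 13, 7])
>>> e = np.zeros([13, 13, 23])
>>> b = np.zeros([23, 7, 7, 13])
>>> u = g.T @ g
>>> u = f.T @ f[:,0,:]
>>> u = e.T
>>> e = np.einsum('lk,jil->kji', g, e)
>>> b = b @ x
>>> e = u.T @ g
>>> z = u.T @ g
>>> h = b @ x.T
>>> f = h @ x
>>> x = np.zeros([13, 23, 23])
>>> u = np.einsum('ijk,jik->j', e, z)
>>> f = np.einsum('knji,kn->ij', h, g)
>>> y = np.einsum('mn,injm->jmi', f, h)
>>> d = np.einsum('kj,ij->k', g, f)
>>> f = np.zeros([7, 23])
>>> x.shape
(13, 23, 23)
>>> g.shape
(23, 7)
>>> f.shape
(7, 23)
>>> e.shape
(13, 13, 7)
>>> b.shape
(23, 7, 7, 7)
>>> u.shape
(13,)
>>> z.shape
(13, 13, 7)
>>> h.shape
(23, 7, 7, 13)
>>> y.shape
(7, 13, 23)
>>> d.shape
(23,)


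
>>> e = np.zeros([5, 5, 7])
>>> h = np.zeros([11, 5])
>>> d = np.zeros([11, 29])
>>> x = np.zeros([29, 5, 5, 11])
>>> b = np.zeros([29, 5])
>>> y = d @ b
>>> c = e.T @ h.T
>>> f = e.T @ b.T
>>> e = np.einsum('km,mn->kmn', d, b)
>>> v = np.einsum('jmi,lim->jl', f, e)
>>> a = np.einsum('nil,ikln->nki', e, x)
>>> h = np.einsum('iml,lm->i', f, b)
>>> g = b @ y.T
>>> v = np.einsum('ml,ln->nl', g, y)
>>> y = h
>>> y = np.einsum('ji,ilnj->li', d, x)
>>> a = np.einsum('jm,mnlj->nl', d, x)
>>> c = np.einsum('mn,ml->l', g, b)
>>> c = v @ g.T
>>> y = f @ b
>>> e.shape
(11, 29, 5)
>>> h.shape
(7,)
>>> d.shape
(11, 29)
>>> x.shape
(29, 5, 5, 11)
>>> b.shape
(29, 5)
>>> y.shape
(7, 5, 5)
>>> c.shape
(5, 29)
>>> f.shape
(7, 5, 29)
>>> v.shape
(5, 11)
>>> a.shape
(5, 5)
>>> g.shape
(29, 11)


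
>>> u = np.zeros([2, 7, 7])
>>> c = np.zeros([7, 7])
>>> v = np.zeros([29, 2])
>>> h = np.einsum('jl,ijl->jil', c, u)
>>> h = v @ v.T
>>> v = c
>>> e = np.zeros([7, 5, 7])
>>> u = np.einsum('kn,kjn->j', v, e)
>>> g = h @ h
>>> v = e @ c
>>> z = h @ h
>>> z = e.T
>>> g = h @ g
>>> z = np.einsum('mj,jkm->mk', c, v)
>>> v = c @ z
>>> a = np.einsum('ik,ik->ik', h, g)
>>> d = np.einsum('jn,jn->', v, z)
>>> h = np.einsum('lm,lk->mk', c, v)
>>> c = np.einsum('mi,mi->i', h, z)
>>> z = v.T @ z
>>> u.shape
(5,)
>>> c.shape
(5,)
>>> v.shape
(7, 5)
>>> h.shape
(7, 5)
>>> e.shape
(7, 5, 7)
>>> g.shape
(29, 29)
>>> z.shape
(5, 5)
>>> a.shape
(29, 29)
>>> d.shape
()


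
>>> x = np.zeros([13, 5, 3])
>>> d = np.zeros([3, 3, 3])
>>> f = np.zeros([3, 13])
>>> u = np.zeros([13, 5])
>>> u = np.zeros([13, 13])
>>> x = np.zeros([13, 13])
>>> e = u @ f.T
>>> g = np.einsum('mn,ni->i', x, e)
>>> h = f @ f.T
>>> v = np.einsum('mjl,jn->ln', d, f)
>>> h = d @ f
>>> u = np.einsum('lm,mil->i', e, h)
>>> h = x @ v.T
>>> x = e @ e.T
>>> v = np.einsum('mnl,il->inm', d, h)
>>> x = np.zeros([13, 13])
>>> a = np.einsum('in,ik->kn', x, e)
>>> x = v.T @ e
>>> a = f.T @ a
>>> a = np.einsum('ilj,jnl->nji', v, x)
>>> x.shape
(3, 3, 3)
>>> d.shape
(3, 3, 3)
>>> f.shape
(3, 13)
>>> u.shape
(3,)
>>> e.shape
(13, 3)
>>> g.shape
(3,)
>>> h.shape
(13, 3)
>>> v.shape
(13, 3, 3)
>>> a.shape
(3, 3, 13)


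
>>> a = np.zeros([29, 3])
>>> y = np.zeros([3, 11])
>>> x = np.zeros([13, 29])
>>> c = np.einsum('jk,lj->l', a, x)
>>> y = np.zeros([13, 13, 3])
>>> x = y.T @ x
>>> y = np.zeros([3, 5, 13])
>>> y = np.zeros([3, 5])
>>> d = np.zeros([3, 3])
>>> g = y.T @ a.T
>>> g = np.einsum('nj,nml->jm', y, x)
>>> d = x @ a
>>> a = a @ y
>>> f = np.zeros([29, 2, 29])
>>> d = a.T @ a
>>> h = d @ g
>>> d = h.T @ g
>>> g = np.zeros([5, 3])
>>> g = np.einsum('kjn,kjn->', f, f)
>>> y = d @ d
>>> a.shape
(29, 5)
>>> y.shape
(13, 13)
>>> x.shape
(3, 13, 29)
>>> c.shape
(13,)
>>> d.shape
(13, 13)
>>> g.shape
()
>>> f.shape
(29, 2, 29)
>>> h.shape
(5, 13)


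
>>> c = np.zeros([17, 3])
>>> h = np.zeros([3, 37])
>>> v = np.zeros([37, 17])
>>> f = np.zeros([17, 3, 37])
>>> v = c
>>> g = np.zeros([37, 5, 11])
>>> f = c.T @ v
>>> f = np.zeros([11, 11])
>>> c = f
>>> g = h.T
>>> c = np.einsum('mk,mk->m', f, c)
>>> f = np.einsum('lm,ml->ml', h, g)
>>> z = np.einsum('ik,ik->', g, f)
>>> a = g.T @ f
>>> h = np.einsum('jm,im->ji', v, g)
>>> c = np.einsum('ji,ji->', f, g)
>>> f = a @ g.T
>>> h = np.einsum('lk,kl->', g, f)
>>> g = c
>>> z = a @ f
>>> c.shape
()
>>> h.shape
()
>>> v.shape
(17, 3)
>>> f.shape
(3, 37)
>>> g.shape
()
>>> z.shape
(3, 37)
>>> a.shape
(3, 3)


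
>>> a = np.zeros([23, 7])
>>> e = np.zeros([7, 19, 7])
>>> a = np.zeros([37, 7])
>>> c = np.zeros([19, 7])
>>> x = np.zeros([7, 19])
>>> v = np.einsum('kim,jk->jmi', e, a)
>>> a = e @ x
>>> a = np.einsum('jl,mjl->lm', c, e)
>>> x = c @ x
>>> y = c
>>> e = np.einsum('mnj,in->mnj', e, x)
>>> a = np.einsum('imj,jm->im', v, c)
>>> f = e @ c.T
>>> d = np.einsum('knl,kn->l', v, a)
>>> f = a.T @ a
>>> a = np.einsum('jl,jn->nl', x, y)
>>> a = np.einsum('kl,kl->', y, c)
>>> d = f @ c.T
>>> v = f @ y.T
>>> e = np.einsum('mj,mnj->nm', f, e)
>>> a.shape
()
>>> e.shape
(19, 7)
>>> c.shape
(19, 7)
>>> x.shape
(19, 19)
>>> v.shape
(7, 19)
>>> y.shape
(19, 7)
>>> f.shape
(7, 7)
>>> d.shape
(7, 19)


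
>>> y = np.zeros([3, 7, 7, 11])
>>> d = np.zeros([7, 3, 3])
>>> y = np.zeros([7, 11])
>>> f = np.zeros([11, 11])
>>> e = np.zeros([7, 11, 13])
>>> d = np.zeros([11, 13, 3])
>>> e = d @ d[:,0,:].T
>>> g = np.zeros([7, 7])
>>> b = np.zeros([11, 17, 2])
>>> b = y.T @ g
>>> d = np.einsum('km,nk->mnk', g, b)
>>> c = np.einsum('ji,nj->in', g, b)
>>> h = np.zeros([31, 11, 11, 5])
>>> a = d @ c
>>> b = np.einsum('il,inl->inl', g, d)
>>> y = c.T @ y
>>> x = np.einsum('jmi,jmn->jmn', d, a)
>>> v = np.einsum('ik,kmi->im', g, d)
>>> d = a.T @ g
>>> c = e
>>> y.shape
(11, 11)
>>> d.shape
(11, 11, 7)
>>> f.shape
(11, 11)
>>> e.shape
(11, 13, 11)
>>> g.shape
(7, 7)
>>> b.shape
(7, 11, 7)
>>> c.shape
(11, 13, 11)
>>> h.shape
(31, 11, 11, 5)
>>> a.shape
(7, 11, 11)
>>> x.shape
(7, 11, 11)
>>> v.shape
(7, 11)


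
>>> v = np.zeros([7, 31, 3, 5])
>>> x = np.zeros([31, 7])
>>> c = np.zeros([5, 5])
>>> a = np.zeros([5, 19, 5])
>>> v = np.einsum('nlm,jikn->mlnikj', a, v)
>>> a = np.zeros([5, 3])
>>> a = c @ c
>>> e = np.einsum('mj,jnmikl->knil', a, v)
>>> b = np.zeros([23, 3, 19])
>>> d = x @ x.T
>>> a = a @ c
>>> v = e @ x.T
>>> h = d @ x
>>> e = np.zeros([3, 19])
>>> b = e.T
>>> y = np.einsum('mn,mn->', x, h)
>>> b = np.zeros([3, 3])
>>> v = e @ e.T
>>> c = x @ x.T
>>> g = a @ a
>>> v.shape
(3, 3)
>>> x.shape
(31, 7)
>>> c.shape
(31, 31)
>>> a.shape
(5, 5)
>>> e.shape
(3, 19)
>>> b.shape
(3, 3)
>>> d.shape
(31, 31)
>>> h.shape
(31, 7)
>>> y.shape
()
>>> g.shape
(5, 5)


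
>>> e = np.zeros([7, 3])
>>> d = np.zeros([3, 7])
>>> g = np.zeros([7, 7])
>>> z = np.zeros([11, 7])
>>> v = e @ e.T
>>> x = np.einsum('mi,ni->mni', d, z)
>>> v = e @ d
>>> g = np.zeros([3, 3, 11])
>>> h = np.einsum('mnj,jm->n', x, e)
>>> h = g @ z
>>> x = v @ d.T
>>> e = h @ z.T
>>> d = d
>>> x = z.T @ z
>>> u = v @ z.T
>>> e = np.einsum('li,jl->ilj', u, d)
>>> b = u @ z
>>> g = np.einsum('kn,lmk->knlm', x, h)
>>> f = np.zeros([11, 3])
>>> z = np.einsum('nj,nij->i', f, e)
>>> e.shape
(11, 7, 3)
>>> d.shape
(3, 7)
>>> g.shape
(7, 7, 3, 3)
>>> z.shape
(7,)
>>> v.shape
(7, 7)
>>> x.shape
(7, 7)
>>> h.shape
(3, 3, 7)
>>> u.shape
(7, 11)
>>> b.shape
(7, 7)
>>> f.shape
(11, 3)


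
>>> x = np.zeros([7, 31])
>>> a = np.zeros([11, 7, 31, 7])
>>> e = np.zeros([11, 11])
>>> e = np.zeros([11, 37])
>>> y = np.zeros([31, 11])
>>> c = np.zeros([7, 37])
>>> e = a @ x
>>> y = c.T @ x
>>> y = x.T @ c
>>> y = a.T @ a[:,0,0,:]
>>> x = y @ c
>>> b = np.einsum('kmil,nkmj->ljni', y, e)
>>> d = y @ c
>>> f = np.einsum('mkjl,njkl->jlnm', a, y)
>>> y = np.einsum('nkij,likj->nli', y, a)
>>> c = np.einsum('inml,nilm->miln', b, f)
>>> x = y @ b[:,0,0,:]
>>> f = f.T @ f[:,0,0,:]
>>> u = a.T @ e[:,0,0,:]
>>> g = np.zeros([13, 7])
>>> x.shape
(7, 11, 7)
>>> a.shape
(11, 7, 31, 7)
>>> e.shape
(11, 7, 31, 31)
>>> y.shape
(7, 11, 7)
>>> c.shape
(11, 7, 7, 31)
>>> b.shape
(7, 31, 11, 7)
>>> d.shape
(7, 31, 7, 37)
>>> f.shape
(11, 7, 7, 11)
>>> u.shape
(7, 31, 7, 31)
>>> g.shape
(13, 7)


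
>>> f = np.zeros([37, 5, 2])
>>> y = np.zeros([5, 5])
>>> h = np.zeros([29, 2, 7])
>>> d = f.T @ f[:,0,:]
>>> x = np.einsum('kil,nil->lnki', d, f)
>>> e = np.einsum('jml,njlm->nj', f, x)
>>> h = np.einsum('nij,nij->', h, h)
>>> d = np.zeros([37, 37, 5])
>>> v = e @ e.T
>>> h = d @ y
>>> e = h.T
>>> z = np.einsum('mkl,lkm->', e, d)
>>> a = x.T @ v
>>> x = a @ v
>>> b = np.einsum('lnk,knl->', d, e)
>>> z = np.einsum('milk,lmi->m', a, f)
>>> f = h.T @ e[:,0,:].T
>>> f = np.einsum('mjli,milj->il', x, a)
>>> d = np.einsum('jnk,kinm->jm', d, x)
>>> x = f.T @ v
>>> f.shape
(2, 37)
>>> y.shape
(5, 5)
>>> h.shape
(37, 37, 5)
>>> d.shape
(37, 2)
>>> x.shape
(37, 2)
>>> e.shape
(5, 37, 37)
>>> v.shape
(2, 2)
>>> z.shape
(5,)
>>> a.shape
(5, 2, 37, 2)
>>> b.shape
()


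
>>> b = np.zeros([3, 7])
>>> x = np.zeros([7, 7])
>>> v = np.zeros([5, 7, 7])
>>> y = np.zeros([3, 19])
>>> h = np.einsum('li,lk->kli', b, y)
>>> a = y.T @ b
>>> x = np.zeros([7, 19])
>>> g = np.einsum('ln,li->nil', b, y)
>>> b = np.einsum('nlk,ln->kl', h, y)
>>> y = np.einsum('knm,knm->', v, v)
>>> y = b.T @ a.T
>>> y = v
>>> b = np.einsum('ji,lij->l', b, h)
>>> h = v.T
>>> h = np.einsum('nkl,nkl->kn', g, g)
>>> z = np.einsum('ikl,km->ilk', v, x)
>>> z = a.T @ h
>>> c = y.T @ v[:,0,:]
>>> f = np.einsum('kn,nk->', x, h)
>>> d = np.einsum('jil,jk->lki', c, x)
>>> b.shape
(19,)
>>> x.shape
(7, 19)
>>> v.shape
(5, 7, 7)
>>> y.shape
(5, 7, 7)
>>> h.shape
(19, 7)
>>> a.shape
(19, 7)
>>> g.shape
(7, 19, 3)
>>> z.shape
(7, 7)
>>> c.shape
(7, 7, 7)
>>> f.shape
()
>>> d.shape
(7, 19, 7)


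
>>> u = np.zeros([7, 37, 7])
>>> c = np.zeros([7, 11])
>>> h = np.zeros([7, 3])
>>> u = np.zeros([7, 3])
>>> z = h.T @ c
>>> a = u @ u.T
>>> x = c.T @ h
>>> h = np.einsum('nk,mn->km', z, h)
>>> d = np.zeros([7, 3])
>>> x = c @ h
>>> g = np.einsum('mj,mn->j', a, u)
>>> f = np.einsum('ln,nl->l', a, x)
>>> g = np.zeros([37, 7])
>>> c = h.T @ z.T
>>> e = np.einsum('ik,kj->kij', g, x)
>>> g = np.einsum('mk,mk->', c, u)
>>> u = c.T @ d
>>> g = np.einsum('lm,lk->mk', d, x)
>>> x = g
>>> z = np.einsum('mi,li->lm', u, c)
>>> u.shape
(3, 3)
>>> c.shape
(7, 3)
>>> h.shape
(11, 7)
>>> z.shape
(7, 3)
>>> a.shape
(7, 7)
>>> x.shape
(3, 7)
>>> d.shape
(7, 3)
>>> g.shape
(3, 7)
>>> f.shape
(7,)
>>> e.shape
(7, 37, 7)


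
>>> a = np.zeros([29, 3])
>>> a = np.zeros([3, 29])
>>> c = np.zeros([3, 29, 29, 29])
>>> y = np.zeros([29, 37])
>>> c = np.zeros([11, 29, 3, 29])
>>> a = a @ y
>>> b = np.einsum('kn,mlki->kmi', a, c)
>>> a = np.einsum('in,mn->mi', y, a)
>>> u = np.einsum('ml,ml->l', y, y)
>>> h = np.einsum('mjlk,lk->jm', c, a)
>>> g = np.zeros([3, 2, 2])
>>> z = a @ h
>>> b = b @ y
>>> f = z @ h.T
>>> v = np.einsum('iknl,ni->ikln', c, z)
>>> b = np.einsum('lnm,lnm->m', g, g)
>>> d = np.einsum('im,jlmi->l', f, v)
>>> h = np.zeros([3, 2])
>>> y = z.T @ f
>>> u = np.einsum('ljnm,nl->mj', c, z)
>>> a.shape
(3, 29)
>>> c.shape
(11, 29, 3, 29)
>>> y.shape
(11, 29)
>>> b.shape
(2,)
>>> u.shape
(29, 29)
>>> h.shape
(3, 2)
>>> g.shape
(3, 2, 2)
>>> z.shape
(3, 11)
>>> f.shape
(3, 29)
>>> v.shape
(11, 29, 29, 3)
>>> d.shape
(29,)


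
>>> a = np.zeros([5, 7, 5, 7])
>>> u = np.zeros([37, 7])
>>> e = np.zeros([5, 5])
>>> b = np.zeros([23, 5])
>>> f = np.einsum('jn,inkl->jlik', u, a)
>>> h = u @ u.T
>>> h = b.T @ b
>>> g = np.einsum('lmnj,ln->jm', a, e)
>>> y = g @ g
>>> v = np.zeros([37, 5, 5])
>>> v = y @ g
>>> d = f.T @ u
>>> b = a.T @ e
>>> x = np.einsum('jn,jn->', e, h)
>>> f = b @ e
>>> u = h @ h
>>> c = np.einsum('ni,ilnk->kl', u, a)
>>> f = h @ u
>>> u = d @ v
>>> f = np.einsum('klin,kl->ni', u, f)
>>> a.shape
(5, 7, 5, 7)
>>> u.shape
(5, 5, 7, 7)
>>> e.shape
(5, 5)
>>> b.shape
(7, 5, 7, 5)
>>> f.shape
(7, 7)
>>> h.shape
(5, 5)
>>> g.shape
(7, 7)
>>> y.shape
(7, 7)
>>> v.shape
(7, 7)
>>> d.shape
(5, 5, 7, 7)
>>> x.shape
()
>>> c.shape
(7, 7)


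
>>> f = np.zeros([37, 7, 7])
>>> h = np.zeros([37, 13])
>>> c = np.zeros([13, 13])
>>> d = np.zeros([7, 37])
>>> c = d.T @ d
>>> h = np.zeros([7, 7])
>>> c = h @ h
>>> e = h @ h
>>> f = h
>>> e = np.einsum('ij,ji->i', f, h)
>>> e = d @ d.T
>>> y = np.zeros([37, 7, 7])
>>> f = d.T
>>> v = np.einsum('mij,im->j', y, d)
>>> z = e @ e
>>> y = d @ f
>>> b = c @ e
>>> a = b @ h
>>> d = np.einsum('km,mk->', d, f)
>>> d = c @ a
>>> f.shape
(37, 7)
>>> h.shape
(7, 7)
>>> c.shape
(7, 7)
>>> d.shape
(7, 7)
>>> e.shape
(7, 7)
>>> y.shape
(7, 7)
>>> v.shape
(7,)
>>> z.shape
(7, 7)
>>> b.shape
(7, 7)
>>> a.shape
(7, 7)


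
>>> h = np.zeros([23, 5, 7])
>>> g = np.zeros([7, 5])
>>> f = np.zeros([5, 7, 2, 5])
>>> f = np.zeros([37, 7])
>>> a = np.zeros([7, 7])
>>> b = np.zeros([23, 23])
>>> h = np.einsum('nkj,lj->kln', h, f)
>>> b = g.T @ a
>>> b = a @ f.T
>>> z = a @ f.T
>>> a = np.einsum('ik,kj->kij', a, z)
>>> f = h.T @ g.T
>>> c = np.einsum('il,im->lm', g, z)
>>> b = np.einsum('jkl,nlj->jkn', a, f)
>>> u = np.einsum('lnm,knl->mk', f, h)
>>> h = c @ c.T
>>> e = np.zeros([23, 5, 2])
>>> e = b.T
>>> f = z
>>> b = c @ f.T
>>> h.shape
(5, 5)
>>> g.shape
(7, 5)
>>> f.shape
(7, 37)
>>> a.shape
(7, 7, 37)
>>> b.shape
(5, 7)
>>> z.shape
(7, 37)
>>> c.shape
(5, 37)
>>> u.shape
(7, 5)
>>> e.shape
(23, 7, 7)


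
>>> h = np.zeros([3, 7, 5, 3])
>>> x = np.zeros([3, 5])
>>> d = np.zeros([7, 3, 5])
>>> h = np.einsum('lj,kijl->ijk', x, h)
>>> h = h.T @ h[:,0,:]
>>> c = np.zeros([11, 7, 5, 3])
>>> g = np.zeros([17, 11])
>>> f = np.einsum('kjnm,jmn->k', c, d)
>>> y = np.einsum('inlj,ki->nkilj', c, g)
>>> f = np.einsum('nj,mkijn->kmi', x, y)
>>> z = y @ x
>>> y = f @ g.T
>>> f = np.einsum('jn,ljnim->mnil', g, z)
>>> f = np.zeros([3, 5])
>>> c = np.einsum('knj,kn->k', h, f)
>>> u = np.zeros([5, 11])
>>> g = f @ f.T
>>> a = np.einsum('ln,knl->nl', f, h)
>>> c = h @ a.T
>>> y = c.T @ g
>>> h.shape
(3, 5, 3)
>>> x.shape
(3, 5)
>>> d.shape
(7, 3, 5)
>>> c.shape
(3, 5, 5)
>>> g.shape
(3, 3)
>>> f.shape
(3, 5)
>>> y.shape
(5, 5, 3)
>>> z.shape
(7, 17, 11, 5, 5)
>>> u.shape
(5, 11)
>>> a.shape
(5, 3)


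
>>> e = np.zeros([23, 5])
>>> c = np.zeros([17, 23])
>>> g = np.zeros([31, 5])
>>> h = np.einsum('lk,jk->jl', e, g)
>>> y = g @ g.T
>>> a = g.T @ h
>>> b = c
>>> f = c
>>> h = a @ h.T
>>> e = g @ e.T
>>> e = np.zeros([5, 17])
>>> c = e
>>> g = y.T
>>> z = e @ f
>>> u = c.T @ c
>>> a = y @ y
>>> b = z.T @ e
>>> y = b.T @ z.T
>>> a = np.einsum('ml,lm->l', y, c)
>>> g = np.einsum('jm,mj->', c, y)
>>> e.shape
(5, 17)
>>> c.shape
(5, 17)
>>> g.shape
()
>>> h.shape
(5, 31)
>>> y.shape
(17, 5)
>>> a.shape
(5,)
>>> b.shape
(23, 17)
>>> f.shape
(17, 23)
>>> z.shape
(5, 23)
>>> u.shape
(17, 17)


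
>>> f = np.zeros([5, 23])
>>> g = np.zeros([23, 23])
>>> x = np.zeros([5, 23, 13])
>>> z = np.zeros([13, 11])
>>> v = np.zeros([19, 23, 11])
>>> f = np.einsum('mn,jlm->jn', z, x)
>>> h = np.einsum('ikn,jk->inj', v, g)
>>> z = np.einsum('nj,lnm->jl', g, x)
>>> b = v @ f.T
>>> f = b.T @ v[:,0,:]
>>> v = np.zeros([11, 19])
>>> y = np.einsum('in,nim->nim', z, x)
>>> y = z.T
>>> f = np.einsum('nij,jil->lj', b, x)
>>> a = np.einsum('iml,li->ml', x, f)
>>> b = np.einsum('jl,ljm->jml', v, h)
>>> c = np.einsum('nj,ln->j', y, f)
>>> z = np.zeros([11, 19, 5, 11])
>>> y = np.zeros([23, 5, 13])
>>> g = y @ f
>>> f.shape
(13, 5)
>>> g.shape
(23, 5, 5)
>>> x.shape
(5, 23, 13)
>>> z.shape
(11, 19, 5, 11)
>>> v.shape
(11, 19)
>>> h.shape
(19, 11, 23)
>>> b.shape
(11, 23, 19)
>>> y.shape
(23, 5, 13)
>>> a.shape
(23, 13)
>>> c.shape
(23,)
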